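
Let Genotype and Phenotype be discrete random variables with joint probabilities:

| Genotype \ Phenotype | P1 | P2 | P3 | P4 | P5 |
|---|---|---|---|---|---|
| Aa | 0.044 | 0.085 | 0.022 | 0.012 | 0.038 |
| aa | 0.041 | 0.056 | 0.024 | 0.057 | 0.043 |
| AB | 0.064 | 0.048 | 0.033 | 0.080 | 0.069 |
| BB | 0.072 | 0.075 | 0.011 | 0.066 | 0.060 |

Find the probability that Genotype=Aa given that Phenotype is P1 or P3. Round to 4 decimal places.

P(Phenotype=P1) = 0.044 + 0.041 + 0.064 + 0.072 = 0.221.
P(Phenotype=P3) = 0.022 + 0.024 + 0.033 + 0.011 = 0.090.
P(Phenotype ∈ {P1, P3}) = 0.221 + 0.090 = 0.311; P(Genotype=Aa, Phenotype ∈ {P1, P3}) = 0.044 + 0.022 = 0.066.
P(Genotype=Aa | Phenotype ∈ {P1, P3}) = 0.066/0.311 = 0.2122.

0.2122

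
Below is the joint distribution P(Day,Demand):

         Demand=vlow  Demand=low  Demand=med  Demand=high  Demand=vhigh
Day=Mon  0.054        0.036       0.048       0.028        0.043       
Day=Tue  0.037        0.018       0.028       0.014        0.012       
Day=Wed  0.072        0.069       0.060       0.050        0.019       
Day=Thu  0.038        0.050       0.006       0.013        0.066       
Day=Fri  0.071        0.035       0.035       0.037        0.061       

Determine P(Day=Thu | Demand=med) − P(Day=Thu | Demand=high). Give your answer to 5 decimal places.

-0.05765

P(Demand=med) = 0.048 + 0.028 + 0.060 + 0.006 + 0.035 = 0.177; P(Day=Thu | Demand=med) = 0.006/0.177 = 0.033898.
P(Demand=high) = 0.028 + 0.014 + 0.050 + 0.013 + 0.037 = 0.142; P(Day=Thu | Demand=high) = 0.013/0.142 = 0.091549.
Difference = -0.05765.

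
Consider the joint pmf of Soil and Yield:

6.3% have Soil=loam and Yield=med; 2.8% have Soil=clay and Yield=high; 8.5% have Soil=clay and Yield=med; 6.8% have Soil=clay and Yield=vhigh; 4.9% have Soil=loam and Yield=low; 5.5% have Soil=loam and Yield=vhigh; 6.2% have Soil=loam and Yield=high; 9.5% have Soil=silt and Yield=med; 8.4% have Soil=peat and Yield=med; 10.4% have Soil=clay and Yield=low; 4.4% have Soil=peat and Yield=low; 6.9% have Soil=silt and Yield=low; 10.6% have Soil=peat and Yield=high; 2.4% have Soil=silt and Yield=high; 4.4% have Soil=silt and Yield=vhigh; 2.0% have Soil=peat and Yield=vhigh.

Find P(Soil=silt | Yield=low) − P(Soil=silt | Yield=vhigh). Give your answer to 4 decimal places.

P(Yield=low) = 0.049 + 0.104 + 0.069 + 0.044 = 0.266; P(Soil=silt | Yield=low) = 0.069/0.266 = 0.25940.
P(Yield=vhigh) = 0.055 + 0.068 + 0.044 + 0.020 = 0.187; P(Soil=silt | Yield=vhigh) = 0.044/0.187 = 0.23529.
Difference = 0.0241.

0.0241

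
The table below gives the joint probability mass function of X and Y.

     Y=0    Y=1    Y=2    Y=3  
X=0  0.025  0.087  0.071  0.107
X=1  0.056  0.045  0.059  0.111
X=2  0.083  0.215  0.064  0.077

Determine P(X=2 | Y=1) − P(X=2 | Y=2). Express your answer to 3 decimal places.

0.290

P(Y=1) = 0.087 + 0.045 + 0.215 = 0.347; P(X=2 | Y=1) = 0.215/0.347 = 0.6196.
P(Y=2) = 0.071 + 0.059 + 0.064 = 0.194; P(X=2 | Y=2) = 0.064/0.194 = 0.3299.
Difference = 0.290.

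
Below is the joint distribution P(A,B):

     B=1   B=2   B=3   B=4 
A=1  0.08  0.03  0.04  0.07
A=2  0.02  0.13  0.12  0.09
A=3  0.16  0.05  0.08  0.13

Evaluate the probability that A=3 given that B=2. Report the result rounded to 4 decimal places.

0.2381

P(B=2) = 0.03 + 0.13 + 0.05 = 0.21.
P(A=3 | B=2) = 0.05/0.21 = 0.2381.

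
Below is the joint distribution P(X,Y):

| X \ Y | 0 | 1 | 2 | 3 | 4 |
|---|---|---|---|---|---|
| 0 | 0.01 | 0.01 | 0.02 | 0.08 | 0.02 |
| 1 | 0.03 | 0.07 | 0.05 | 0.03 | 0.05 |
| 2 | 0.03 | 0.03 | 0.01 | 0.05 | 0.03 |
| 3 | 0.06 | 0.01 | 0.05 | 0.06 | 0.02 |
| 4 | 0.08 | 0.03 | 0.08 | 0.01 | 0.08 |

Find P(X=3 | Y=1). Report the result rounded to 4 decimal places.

P(Y=1) = 0.01 + 0.07 + 0.03 + 0.01 + 0.03 = 0.15.
P(X=3 | Y=1) = 0.01/0.15 = 0.0667.

0.0667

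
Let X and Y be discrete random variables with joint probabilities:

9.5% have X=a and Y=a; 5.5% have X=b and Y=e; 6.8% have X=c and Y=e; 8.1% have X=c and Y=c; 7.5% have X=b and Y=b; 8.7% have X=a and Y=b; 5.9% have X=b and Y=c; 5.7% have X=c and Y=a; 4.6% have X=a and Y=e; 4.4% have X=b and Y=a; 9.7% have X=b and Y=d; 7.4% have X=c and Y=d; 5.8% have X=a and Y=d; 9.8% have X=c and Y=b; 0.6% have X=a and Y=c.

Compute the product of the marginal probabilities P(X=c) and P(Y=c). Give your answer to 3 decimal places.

0.055

P(X=c) = 0.057 + 0.098 + 0.081 + 0.074 + 0.068 = 0.378.
P(Y=c) = 0.006 + 0.059 + 0.081 = 0.146.
Product: 0.378 × 0.146 = 0.055.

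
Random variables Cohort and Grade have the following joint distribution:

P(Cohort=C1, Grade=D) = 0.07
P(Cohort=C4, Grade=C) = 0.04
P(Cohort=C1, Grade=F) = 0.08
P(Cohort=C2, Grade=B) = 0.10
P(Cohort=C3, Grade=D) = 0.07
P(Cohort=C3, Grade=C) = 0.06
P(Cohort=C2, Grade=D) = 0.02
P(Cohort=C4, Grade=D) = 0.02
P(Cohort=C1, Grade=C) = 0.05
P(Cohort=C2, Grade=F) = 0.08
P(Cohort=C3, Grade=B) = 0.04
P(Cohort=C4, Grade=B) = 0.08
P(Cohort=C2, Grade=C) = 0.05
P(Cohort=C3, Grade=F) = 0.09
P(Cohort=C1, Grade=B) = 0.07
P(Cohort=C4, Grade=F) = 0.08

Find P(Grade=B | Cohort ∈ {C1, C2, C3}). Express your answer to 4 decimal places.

0.2692

P(Cohort=C1) = 0.07 + 0.05 + 0.07 + 0.08 = 0.27.
P(Cohort=C2) = 0.10 + 0.05 + 0.02 + 0.08 = 0.25.
P(Cohort=C3) = 0.04 + 0.06 + 0.07 + 0.09 = 0.26.
P(Cohort ∈ {C1, C2, C3}) = 0.27 + 0.25 + 0.26 = 0.78; P(Grade=B, Cohort ∈ {C1, C2, C3}) = 0.07 + 0.10 + 0.04 = 0.21.
P(Grade=B | Cohort ∈ {C1, C2, C3}) = 0.21/0.78 = 0.2692.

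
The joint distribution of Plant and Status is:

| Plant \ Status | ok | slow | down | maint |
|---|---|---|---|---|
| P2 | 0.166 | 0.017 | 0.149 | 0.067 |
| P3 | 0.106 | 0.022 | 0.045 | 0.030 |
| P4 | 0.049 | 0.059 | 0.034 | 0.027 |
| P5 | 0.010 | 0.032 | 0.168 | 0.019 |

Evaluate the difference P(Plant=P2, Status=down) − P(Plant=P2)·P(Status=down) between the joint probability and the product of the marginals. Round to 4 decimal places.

P(Plant=P2) = 0.166 + 0.017 + 0.149 + 0.067 = 0.399.
P(Status=down) = 0.149 + 0.045 + 0.034 + 0.168 = 0.396.
P(Plant=P2, Status=down) − P(Plant=P2)P(Status=down) = 0.149 − 0.399×0.396 = -0.0090.

-0.0090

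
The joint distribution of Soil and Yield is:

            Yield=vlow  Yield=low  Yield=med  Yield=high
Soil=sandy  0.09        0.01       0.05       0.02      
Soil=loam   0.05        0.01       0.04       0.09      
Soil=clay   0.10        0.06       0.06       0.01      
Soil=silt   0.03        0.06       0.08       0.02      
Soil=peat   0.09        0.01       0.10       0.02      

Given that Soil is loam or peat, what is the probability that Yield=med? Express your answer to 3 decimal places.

P(Soil=loam) = 0.05 + 0.01 + 0.04 + 0.09 = 0.19.
P(Soil=peat) = 0.09 + 0.01 + 0.10 + 0.02 = 0.22.
P(Soil ∈ {loam, peat}) = 0.19 + 0.22 = 0.41; P(Yield=med, Soil ∈ {loam, peat}) = 0.04 + 0.10 = 0.14.
P(Yield=med | Soil ∈ {loam, peat}) = 0.14/0.41 = 0.341.

0.341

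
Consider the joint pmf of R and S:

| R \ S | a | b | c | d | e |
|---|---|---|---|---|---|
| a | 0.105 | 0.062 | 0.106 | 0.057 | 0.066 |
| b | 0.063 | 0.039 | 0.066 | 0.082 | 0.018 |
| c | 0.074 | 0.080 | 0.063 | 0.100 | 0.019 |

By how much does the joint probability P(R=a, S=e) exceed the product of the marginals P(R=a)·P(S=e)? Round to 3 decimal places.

P(R=a) = 0.105 + 0.062 + 0.106 + 0.057 + 0.066 = 0.396.
P(S=e) = 0.066 + 0.018 + 0.019 = 0.103.
P(R=a, S=e) − P(R=a)P(S=e) = 0.066 − 0.396×0.103 = 0.025.

0.025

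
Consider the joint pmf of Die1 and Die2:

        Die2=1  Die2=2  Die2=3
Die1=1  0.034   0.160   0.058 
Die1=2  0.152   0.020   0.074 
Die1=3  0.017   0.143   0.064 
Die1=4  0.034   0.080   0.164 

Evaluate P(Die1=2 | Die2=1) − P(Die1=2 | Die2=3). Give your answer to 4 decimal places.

0.4358

P(Die2=1) = 0.034 + 0.152 + 0.017 + 0.034 = 0.237; P(Die1=2 | Die2=1) = 0.152/0.237 = 0.64135.
P(Die2=3) = 0.058 + 0.074 + 0.064 + 0.164 = 0.360; P(Die1=2 | Die2=3) = 0.074/0.360 = 0.20556.
Difference = 0.4358.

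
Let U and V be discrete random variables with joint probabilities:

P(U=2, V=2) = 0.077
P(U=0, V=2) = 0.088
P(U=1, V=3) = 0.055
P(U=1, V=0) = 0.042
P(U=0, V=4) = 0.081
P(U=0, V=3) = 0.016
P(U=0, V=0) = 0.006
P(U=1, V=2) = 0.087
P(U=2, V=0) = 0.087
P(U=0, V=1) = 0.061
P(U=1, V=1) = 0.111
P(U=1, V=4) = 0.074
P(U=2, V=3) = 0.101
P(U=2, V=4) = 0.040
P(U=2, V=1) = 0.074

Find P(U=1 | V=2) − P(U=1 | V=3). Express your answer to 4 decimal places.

0.0255

P(V=2) = 0.088 + 0.087 + 0.077 = 0.252; P(U=1 | V=2) = 0.087/0.252 = 0.34524.
P(V=3) = 0.016 + 0.055 + 0.101 = 0.172; P(U=1 | V=3) = 0.055/0.172 = 0.31977.
Difference = 0.0255.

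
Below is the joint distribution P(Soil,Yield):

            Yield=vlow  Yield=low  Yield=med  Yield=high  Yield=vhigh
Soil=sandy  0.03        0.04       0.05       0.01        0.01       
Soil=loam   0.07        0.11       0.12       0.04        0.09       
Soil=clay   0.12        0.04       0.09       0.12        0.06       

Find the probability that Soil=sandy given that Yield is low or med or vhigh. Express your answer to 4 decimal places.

0.1639

P(Yield=low) = 0.04 + 0.11 + 0.04 = 0.19.
P(Yield=med) = 0.05 + 0.12 + 0.09 = 0.26.
P(Yield=vhigh) = 0.01 + 0.09 + 0.06 = 0.16.
P(Yield ∈ {low, med, vhigh}) = 0.19 + 0.26 + 0.16 = 0.61; P(Soil=sandy, Yield ∈ {low, med, vhigh}) = 0.04 + 0.05 + 0.01 = 0.10.
P(Soil=sandy | Yield ∈ {low, med, vhigh}) = 0.10/0.61 = 0.1639.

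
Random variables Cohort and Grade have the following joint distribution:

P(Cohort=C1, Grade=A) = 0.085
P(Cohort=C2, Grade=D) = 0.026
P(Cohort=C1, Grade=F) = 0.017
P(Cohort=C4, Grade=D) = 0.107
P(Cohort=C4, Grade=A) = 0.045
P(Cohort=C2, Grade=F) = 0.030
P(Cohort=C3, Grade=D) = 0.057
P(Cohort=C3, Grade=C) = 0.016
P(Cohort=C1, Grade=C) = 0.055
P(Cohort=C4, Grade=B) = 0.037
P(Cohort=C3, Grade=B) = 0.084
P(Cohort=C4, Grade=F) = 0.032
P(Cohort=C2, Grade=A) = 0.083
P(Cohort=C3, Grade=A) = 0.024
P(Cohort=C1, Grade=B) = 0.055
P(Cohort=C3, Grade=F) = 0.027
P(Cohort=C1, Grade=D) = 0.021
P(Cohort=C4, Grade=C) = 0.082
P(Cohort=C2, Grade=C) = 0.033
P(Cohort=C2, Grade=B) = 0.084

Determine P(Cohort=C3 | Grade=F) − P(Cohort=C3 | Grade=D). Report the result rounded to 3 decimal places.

-0.015

P(Grade=F) = 0.017 + 0.030 + 0.027 + 0.032 = 0.106; P(Cohort=C3 | Grade=F) = 0.027/0.106 = 0.2547.
P(Grade=D) = 0.021 + 0.026 + 0.057 + 0.107 = 0.211; P(Cohort=C3 | Grade=D) = 0.057/0.211 = 0.2701.
Difference = -0.015.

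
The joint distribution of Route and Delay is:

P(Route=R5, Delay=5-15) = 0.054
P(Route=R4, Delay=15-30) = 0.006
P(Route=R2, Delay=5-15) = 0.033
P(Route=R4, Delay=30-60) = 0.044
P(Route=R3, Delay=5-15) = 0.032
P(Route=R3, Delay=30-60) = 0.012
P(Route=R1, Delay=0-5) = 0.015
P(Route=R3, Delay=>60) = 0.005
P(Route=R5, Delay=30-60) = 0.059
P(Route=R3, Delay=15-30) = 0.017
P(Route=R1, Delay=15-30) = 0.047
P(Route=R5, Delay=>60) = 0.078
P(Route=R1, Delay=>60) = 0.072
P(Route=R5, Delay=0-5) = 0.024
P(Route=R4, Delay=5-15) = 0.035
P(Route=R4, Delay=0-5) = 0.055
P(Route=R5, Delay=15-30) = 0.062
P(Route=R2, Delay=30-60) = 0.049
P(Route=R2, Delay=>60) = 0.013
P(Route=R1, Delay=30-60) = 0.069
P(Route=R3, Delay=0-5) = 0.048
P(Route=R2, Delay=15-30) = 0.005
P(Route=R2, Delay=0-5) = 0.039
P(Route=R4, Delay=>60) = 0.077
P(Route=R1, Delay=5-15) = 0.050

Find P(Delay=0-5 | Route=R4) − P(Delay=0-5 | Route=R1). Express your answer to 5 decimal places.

P(Route=R4) = 0.055 + 0.035 + 0.006 + 0.044 + 0.077 = 0.217; P(Delay=0-5 | Route=R4) = 0.055/0.217 = 0.253456.
P(Route=R1) = 0.015 + 0.050 + 0.047 + 0.069 + 0.072 = 0.253; P(Delay=0-5 | Route=R1) = 0.015/0.253 = 0.059289.
Difference = 0.19417.

0.19417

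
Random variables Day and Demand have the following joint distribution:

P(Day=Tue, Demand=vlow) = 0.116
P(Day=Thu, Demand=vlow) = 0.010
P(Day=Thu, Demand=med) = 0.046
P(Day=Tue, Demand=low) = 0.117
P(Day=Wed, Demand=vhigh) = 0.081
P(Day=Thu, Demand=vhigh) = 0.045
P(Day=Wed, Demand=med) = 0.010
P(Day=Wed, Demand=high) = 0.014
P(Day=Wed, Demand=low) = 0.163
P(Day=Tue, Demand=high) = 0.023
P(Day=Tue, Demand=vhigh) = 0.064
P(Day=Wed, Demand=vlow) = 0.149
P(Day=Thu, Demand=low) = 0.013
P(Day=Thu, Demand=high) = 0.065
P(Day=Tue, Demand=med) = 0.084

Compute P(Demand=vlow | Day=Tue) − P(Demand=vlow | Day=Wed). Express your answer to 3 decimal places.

-0.070

P(Day=Tue) = 0.116 + 0.117 + 0.084 + 0.023 + 0.064 = 0.404; P(Demand=vlow | Day=Tue) = 0.116/0.404 = 0.2871.
P(Day=Wed) = 0.149 + 0.163 + 0.010 + 0.014 + 0.081 = 0.417; P(Demand=vlow | Day=Wed) = 0.149/0.417 = 0.3573.
Difference = -0.070.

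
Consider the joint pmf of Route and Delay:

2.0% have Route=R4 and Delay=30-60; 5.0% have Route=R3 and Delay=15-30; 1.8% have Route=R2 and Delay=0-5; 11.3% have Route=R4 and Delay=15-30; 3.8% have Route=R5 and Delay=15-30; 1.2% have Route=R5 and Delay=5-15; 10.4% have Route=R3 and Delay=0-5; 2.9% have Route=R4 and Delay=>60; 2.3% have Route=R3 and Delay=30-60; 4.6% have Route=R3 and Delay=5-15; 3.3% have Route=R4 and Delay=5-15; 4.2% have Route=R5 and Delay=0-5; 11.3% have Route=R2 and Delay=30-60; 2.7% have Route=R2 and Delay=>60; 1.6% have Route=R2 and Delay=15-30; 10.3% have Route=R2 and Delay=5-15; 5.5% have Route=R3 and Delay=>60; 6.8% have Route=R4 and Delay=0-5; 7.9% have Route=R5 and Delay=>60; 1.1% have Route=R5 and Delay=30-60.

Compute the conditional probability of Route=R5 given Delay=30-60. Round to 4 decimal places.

0.0659

P(Delay=30-60) = 0.113 + 0.023 + 0.020 + 0.011 = 0.167.
P(Route=R5 | Delay=30-60) = 0.011/0.167 = 0.0659.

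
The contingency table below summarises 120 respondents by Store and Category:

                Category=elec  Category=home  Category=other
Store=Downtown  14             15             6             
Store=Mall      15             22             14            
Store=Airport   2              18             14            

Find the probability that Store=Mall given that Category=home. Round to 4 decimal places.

0.4000

Total with Category=home: 15 + 22 + 18 = 55.
P(Store=Mall | Category=home) = 22/55 = 0.4000.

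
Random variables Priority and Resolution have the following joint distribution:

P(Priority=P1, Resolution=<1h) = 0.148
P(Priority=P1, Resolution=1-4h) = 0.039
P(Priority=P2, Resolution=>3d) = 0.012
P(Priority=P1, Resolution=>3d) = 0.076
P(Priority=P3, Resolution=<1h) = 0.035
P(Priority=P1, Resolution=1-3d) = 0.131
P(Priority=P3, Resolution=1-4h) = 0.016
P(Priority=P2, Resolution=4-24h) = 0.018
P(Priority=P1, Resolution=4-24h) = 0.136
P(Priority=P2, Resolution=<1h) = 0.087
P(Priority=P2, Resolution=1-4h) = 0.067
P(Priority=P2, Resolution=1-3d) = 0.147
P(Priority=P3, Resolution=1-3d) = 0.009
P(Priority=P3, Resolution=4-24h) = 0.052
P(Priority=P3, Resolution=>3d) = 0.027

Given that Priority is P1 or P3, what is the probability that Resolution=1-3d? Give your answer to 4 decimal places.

P(Priority=P1) = 0.148 + 0.039 + 0.136 + 0.131 + 0.076 = 0.530.
P(Priority=P3) = 0.035 + 0.016 + 0.052 + 0.009 + 0.027 = 0.139.
P(Priority ∈ {P1, P3}) = 0.530 + 0.139 = 0.669; P(Resolution=1-3d, Priority ∈ {P1, P3}) = 0.131 + 0.009 = 0.140.
P(Resolution=1-3d | Priority ∈ {P1, P3}) = 0.140/0.669 = 0.2093.

0.2093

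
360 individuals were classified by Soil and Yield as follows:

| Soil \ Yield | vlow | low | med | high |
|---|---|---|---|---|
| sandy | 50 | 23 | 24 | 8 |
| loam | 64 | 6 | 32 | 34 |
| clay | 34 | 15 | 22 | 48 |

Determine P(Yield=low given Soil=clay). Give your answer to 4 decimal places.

0.1261

Total with Soil=clay: 34 + 15 + 22 + 48 = 119.
P(Yield=low | Soil=clay) = 15/119 = 0.1261.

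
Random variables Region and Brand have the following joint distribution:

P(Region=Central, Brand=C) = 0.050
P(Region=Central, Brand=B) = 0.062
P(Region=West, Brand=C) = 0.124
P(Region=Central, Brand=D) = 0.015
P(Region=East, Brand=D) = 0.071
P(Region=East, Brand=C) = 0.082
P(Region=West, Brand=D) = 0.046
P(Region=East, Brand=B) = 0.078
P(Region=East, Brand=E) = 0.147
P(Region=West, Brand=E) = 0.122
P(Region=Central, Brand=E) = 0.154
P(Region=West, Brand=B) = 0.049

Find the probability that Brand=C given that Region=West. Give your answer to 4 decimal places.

0.3636

P(Region=West) = 0.049 + 0.124 + 0.046 + 0.122 = 0.341.
P(Brand=C | Region=West) = 0.124/0.341 = 0.3636.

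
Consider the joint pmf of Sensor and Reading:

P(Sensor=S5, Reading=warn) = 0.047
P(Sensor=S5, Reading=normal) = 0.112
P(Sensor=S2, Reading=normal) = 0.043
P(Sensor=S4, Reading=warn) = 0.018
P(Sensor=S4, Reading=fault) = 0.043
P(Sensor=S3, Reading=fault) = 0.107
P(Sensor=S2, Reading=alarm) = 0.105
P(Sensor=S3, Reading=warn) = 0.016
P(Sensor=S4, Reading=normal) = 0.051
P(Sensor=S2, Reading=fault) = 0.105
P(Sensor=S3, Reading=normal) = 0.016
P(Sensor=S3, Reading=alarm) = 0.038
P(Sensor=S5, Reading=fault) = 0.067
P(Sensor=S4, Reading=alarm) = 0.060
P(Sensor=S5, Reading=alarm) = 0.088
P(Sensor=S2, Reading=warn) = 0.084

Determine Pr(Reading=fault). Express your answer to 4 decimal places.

0.3220

P(Reading=fault) = 0.105 + 0.107 + 0.043 + 0.067 = 0.322.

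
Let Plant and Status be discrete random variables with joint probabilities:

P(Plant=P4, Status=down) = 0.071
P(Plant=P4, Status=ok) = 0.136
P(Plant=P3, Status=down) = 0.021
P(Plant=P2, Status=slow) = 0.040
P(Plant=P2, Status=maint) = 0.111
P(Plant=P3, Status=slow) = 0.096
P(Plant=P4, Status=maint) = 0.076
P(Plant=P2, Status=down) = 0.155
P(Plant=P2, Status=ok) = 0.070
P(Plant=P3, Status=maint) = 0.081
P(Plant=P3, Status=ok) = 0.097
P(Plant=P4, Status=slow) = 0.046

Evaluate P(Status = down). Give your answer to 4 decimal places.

P(Status=down) = 0.155 + 0.021 + 0.071 = 0.247.

0.2470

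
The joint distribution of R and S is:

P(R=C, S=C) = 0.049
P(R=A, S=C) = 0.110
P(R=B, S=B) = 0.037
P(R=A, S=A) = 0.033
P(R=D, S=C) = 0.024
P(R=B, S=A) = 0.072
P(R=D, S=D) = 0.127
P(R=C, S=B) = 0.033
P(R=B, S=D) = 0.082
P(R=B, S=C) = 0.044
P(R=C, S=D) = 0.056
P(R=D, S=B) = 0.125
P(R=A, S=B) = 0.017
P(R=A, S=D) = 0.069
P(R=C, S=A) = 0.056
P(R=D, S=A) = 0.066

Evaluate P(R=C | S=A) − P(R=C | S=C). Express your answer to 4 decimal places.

0.0308

P(S=A) = 0.033 + 0.072 + 0.056 + 0.066 = 0.227; P(R=C | S=A) = 0.056/0.227 = 0.24670.
P(S=C) = 0.110 + 0.044 + 0.049 + 0.024 = 0.227; P(R=C | S=C) = 0.049/0.227 = 0.21586.
Difference = 0.0308.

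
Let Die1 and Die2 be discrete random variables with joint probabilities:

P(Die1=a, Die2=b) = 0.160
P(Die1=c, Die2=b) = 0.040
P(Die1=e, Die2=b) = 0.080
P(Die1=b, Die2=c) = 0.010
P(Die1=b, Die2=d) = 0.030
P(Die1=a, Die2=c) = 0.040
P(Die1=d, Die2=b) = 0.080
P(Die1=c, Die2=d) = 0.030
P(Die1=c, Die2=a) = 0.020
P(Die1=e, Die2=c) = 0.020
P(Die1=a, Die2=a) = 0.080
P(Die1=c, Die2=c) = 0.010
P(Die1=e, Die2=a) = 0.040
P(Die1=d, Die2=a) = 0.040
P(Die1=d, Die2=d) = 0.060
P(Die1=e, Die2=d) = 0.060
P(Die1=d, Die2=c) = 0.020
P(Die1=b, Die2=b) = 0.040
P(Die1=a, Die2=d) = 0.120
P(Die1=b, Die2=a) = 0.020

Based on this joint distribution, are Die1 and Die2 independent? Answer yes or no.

Every cell satisfies P(Die1,Die2) = P(Die1)·P(Die2). For instance P(Die1=b) = 0.100, P(Die2=c) = 0.100, and 0.100×0.100 = 0.010 matches the joint entry. So Die1 and Die2 are independent.

yes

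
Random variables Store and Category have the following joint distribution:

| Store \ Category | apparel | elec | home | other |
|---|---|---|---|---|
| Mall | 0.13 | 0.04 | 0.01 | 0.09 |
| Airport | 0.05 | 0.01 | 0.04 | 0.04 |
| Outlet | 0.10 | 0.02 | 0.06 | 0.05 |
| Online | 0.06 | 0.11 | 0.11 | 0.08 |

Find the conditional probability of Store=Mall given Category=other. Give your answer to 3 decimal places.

P(Category=other) = 0.09 + 0.04 + 0.05 + 0.08 = 0.26.
P(Store=Mall | Category=other) = 0.09/0.26 = 0.346.

0.346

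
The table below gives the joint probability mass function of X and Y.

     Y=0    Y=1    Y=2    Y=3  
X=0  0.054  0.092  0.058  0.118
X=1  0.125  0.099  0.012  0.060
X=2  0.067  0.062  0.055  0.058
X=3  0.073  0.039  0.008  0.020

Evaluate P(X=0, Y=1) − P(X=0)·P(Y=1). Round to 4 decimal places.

-0.0020

P(X=0) = 0.054 + 0.092 + 0.058 + 0.118 = 0.322.
P(Y=1) = 0.092 + 0.099 + 0.062 + 0.039 = 0.292.
P(X=0, Y=1) − P(X=0)P(Y=1) = 0.092 − 0.322×0.292 = -0.0020.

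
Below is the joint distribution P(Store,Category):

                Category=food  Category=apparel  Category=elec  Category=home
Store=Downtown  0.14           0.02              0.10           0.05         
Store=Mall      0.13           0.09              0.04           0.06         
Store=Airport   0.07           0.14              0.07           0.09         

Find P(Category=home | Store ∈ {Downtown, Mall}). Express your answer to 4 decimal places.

P(Store=Downtown) = 0.14 + 0.02 + 0.10 + 0.05 = 0.31.
P(Store=Mall) = 0.13 + 0.09 + 0.04 + 0.06 = 0.32.
P(Store ∈ {Downtown, Mall}) = 0.31 + 0.32 = 0.63; P(Category=home, Store ∈ {Downtown, Mall}) = 0.05 + 0.06 = 0.11.
P(Category=home | Store ∈ {Downtown, Mall}) = 0.11/0.63 = 0.1746.

0.1746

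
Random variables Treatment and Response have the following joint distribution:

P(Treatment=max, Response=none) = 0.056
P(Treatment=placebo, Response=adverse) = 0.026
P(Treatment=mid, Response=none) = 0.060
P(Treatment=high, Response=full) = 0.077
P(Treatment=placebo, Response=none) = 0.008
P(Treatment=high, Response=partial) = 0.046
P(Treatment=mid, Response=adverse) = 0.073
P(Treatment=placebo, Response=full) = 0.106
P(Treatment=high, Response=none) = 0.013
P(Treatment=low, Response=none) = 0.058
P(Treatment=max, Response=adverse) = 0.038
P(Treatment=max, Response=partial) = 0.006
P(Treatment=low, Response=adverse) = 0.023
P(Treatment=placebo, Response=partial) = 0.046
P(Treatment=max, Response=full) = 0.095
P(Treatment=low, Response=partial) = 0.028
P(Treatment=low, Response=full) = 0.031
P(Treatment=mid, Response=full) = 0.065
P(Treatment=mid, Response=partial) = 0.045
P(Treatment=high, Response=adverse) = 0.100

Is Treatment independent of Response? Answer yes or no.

P(Treatment=high) = 0.236 and P(Response=adverse) = 0.260, so their product is 0.06136, but P(Treatment=high, Response=adverse) = 0.100. Since these differ, Treatment and Response are not independent.

no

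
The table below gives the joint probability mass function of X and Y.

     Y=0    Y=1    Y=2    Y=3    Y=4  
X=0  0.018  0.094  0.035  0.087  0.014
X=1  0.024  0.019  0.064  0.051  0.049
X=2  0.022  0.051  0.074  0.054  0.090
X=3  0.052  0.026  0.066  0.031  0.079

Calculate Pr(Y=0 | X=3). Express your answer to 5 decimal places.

P(X=3) = 0.052 + 0.026 + 0.066 + 0.031 + 0.079 = 0.254.
P(Y=0 | X=3) = 0.052/0.254 = 0.20472.

0.20472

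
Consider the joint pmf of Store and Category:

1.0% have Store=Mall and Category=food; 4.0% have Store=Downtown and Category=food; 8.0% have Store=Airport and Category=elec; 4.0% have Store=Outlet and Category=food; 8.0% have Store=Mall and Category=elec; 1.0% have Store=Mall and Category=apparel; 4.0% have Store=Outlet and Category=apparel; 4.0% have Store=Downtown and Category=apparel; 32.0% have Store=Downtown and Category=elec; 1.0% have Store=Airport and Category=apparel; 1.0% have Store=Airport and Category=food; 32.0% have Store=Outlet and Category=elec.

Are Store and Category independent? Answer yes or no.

yes

Every cell satisfies P(Store,Category) = P(Store)·P(Category). For instance P(Store=Airport) = 0.100, P(Category=elec) = 0.800, and 0.100×0.800 = 0.080 matches the joint entry. So Store and Category are independent.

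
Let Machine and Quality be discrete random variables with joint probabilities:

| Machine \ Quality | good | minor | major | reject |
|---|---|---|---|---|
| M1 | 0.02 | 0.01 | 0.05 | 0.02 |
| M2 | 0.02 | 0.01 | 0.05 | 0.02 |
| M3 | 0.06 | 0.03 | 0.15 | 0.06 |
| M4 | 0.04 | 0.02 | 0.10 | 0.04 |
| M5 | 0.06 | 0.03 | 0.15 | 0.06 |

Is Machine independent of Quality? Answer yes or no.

Every cell satisfies P(Machine,Quality) = P(Machine)·P(Quality). For instance P(Machine=M5) = 0.30, P(Quality=reject) = 0.20, and 0.30×0.20 = 0.06 matches the joint entry. So Machine and Quality are independent.

yes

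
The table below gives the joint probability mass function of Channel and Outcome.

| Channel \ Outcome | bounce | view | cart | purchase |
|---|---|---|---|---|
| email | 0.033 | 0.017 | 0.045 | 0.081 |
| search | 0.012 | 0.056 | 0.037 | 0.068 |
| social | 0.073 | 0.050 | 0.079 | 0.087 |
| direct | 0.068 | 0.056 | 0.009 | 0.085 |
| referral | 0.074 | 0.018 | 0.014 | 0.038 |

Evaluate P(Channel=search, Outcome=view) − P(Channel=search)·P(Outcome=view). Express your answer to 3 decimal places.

P(Channel=search) = 0.012 + 0.056 + 0.037 + 0.068 = 0.173.
P(Outcome=view) = 0.017 + 0.056 + 0.050 + 0.056 + 0.018 = 0.197.
P(Channel=search, Outcome=view) − P(Channel=search)P(Outcome=view) = 0.056 − 0.173×0.197 = 0.022.

0.022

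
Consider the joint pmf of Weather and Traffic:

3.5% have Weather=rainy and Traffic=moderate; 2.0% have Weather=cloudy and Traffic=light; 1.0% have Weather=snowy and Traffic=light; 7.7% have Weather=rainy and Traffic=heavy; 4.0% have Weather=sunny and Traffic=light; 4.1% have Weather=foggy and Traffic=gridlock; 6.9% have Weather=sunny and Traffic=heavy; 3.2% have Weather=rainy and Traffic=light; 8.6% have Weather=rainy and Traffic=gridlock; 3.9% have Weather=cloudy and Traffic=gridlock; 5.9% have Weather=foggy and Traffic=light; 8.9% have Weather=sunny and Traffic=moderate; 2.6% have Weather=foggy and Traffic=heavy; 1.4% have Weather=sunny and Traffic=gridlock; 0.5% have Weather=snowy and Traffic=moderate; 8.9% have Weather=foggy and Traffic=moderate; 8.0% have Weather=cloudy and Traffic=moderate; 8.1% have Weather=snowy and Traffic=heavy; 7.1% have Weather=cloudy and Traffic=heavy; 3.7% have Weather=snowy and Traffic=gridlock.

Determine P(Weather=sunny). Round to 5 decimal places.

0.21200

P(Weather=sunny) = 0.040 + 0.089 + 0.069 + 0.014 = 0.212.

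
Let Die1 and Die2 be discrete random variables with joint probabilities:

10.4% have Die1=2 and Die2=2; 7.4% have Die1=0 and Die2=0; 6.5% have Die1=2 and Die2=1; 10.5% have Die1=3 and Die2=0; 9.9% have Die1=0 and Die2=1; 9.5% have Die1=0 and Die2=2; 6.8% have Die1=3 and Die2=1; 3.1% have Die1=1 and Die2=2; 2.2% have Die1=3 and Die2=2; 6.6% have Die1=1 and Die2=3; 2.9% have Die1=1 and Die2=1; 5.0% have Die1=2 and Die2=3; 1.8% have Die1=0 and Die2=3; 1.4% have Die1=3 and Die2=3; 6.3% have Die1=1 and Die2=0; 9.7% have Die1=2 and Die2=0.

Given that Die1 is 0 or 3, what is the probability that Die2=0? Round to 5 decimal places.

P(Die1=0) = 0.074 + 0.099 + 0.095 + 0.018 = 0.286.
P(Die1=3) = 0.105 + 0.068 + 0.022 + 0.014 = 0.209.
P(Die1 ∈ {0, 3}) = 0.286 + 0.209 = 0.495; P(Die2=0, Die1 ∈ {0, 3}) = 0.074 + 0.105 = 0.179.
P(Die2=0 | Die1 ∈ {0, 3}) = 0.179/0.495 = 0.36162.

0.36162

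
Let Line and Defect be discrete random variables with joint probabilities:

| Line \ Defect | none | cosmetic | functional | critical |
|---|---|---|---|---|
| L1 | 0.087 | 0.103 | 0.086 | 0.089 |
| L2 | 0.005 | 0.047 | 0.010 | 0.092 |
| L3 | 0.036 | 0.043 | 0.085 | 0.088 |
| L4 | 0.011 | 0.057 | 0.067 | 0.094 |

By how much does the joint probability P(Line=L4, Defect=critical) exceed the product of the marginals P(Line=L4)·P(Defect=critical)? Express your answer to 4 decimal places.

P(Line=L4) = 0.011 + 0.057 + 0.067 + 0.094 = 0.229.
P(Defect=critical) = 0.089 + 0.092 + 0.088 + 0.094 = 0.363.
P(Line=L4, Defect=critical) − P(Line=L4)P(Defect=critical) = 0.094 − 0.229×0.363 = 0.0109.

0.0109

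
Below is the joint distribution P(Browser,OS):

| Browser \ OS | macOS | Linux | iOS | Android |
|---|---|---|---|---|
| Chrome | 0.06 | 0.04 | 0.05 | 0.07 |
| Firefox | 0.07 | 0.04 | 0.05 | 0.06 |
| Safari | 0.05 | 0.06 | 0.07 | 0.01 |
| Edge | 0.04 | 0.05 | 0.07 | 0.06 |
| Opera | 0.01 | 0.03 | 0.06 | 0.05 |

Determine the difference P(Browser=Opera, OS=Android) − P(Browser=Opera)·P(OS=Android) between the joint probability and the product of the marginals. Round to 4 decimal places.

0.0125

P(Browser=Opera) = 0.01 + 0.03 + 0.06 + 0.05 = 0.15.
P(OS=Android) = 0.07 + 0.06 + 0.01 + 0.06 + 0.05 = 0.25.
P(Browser=Opera, OS=Android) − P(Browser=Opera)P(OS=Android) = 0.05 − 0.15×0.25 = 0.0125.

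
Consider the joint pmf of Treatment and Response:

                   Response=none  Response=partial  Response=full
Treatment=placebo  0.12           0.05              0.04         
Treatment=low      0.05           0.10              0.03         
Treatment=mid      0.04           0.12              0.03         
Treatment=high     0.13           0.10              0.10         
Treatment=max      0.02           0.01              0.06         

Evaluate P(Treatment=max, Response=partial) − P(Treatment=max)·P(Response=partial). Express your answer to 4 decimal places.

-0.0242

P(Treatment=max) = 0.02 + 0.01 + 0.06 = 0.09.
P(Response=partial) = 0.05 + 0.10 + 0.12 + 0.10 + 0.01 = 0.38.
P(Treatment=max, Response=partial) − P(Treatment=max)P(Response=partial) = 0.01 − 0.09×0.38 = -0.0242.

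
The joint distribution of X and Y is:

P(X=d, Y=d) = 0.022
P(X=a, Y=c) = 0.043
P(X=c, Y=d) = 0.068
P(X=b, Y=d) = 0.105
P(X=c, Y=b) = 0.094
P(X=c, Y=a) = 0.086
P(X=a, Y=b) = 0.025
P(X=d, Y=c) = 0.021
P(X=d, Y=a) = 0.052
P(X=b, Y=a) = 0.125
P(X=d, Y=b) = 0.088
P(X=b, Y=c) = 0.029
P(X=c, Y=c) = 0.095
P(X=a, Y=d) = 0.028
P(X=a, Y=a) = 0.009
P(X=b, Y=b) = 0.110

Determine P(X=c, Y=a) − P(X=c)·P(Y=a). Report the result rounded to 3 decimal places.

-0.007

P(X=c) = 0.086 + 0.094 + 0.095 + 0.068 = 0.343.
P(Y=a) = 0.009 + 0.125 + 0.086 + 0.052 = 0.272.
P(X=c, Y=a) − P(X=c)P(Y=a) = 0.086 − 0.343×0.272 = -0.007.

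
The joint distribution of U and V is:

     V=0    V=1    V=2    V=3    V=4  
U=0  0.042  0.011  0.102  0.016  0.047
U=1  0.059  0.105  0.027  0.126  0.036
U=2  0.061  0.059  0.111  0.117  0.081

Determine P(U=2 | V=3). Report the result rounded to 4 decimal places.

P(V=3) = 0.016 + 0.126 + 0.117 = 0.259.
P(U=2 | V=3) = 0.117/0.259 = 0.4517.

0.4517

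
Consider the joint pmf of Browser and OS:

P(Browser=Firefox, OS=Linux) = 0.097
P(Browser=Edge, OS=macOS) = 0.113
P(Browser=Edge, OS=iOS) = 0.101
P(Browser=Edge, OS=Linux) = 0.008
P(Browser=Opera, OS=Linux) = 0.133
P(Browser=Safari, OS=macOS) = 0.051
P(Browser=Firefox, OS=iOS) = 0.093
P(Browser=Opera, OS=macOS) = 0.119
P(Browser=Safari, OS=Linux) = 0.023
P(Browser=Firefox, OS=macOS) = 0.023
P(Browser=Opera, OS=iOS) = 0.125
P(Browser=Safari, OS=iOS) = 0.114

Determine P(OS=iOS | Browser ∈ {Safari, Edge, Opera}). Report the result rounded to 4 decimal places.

0.4320

P(Browser=Safari) = 0.051 + 0.023 + 0.114 = 0.188.
P(Browser=Edge) = 0.113 + 0.008 + 0.101 = 0.222.
P(Browser=Opera) = 0.119 + 0.133 + 0.125 = 0.377.
P(Browser ∈ {Safari, Edge, Opera}) = 0.188 + 0.222 + 0.377 = 0.787; P(OS=iOS, Browser ∈ {Safari, Edge, Opera}) = 0.114 + 0.101 + 0.125 = 0.340.
P(OS=iOS | Browser ∈ {Safari, Edge, Opera}) = 0.340/0.787 = 0.4320.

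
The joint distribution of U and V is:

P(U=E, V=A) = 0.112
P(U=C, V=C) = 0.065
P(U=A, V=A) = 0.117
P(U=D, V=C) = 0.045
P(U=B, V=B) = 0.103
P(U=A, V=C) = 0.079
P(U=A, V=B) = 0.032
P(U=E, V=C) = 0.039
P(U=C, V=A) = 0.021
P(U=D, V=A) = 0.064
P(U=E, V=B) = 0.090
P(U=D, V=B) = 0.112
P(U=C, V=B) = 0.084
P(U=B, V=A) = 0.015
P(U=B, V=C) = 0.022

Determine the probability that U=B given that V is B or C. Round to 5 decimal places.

0.18629

P(V=B) = 0.032 + 0.103 + 0.084 + 0.112 + 0.090 = 0.421.
P(V=C) = 0.079 + 0.022 + 0.065 + 0.045 + 0.039 = 0.250.
P(V ∈ {B, C}) = 0.421 + 0.250 = 0.671; P(U=B, V ∈ {B, C}) = 0.103 + 0.022 = 0.125.
P(U=B | V ∈ {B, C}) = 0.125/0.671 = 0.18629.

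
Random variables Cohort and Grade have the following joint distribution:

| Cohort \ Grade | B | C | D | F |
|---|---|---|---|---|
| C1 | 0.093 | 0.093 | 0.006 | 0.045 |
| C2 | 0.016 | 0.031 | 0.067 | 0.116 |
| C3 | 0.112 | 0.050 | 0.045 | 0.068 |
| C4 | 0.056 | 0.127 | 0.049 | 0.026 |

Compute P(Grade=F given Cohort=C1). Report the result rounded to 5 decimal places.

P(Cohort=C1) = 0.093 + 0.093 + 0.006 + 0.045 = 0.237.
P(Grade=F | Cohort=C1) = 0.045/0.237 = 0.18987.

0.18987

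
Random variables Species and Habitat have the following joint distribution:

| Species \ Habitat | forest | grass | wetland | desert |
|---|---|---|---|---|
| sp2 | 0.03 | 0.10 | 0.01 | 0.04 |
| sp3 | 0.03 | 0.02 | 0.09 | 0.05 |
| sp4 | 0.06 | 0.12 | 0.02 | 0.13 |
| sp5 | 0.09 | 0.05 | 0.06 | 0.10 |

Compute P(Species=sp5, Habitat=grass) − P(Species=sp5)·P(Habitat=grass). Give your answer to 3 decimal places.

P(Species=sp5) = 0.09 + 0.05 + 0.06 + 0.10 = 0.30.
P(Habitat=grass) = 0.10 + 0.02 + 0.12 + 0.05 = 0.29.
P(Species=sp5, Habitat=grass) − P(Species=sp5)P(Habitat=grass) = 0.05 − 0.30×0.29 = -0.037.

-0.037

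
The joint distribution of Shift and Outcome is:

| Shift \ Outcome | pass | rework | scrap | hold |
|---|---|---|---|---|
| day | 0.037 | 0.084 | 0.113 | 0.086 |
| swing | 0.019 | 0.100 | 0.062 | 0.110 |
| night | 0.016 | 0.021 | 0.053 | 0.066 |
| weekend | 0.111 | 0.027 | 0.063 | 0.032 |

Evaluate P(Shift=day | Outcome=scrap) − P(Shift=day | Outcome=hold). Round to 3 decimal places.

0.096

P(Outcome=scrap) = 0.113 + 0.062 + 0.053 + 0.063 = 0.291; P(Shift=day | Outcome=scrap) = 0.113/0.291 = 0.3883.
P(Outcome=hold) = 0.086 + 0.110 + 0.066 + 0.032 = 0.294; P(Shift=day | Outcome=hold) = 0.086/0.294 = 0.2925.
Difference = 0.096.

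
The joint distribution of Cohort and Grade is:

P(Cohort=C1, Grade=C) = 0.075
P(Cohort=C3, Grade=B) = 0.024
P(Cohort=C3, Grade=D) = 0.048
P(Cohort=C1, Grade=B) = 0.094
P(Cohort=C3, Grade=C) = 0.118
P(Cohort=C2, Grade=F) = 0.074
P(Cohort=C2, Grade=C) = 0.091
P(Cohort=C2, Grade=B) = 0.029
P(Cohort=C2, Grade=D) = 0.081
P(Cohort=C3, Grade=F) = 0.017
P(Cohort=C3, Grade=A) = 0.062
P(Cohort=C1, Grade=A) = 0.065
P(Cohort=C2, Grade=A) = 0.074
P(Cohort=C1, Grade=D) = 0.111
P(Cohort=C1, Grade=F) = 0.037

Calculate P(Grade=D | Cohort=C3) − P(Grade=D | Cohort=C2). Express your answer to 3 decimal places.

P(Cohort=C3) = 0.062 + 0.024 + 0.118 + 0.048 + 0.017 = 0.269; P(Grade=D | Cohort=C3) = 0.048/0.269 = 0.1784.
P(Cohort=C2) = 0.074 + 0.029 + 0.091 + 0.081 + 0.074 = 0.349; P(Grade=D | Cohort=C2) = 0.081/0.349 = 0.2321.
Difference = -0.054.

-0.054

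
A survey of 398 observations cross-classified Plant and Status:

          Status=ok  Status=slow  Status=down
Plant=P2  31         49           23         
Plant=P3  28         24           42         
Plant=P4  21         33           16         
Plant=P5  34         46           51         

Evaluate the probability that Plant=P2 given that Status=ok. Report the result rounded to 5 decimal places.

Total with Status=ok: 31 + 28 + 21 + 34 = 114.
P(Plant=P2 | Status=ok) = 31/114 = 0.27193.

0.27193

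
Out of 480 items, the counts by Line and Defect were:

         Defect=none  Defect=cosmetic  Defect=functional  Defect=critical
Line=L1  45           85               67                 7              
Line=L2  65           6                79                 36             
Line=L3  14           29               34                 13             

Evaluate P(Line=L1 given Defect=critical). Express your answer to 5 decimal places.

0.12500

Total with Defect=critical: 7 + 36 + 13 = 56.
P(Line=L1 | Defect=critical) = 7/56 = 0.12500.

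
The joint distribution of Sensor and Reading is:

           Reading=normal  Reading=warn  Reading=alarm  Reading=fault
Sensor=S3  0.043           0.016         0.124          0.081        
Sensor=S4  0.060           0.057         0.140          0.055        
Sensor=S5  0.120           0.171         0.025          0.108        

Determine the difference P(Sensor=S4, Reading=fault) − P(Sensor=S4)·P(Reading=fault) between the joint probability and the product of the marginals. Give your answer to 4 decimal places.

P(Sensor=S4) = 0.060 + 0.057 + 0.140 + 0.055 = 0.312.
P(Reading=fault) = 0.081 + 0.055 + 0.108 = 0.244.
P(Sensor=S4, Reading=fault) − P(Sensor=S4)P(Reading=fault) = 0.055 − 0.312×0.244 = -0.0211.

-0.0211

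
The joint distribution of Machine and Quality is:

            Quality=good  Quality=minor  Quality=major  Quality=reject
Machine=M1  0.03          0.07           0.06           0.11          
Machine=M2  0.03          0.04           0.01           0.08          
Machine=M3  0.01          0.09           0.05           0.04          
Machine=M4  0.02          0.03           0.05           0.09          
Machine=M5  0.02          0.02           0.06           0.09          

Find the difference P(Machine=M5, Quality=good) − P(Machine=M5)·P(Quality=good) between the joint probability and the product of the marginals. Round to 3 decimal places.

P(Machine=M5) = 0.02 + 0.02 + 0.06 + 0.09 = 0.19.
P(Quality=good) = 0.03 + 0.03 + 0.01 + 0.02 + 0.02 = 0.11.
P(Machine=M5, Quality=good) − P(Machine=M5)P(Quality=good) = 0.02 − 0.19×0.11 = -0.001.

-0.001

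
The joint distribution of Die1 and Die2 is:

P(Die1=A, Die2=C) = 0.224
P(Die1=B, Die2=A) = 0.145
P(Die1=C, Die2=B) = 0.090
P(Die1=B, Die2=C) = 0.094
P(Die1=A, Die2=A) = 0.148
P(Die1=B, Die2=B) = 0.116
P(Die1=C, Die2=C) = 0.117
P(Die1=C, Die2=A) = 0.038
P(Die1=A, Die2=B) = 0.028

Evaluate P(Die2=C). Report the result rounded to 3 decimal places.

0.435

P(Die2=C) = 0.224 + 0.094 + 0.117 = 0.435.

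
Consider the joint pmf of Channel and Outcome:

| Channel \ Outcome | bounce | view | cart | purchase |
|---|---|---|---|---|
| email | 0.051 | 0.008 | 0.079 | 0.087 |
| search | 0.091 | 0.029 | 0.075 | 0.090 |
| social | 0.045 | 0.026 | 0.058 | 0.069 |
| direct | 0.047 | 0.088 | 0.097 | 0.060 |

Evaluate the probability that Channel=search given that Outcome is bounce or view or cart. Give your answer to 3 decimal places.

0.281

P(Outcome=bounce) = 0.051 + 0.091 + 0.045 + 0.047 = 0.234.
P(Outcome=view) = 0.008 + 0.029 + 0.026 + 0.088 = 0.151.
P(Outcome=cart) = 0.079 + 0.075 + 0.058 + 0.097 = 0.309.
P(Outcome ∈ {bounce, view, cart}) = 0.234 + 0.151 + 0.309 = 0.694; P(Channel=search, Outcome ∈ {bounce, view, cart}) = 0.091 + 0.029 + 0.075 = 0.195.
P(Channel=search | Outcome ∈ {bounce, view, cart}) = 0.195/0.694 = 0.281.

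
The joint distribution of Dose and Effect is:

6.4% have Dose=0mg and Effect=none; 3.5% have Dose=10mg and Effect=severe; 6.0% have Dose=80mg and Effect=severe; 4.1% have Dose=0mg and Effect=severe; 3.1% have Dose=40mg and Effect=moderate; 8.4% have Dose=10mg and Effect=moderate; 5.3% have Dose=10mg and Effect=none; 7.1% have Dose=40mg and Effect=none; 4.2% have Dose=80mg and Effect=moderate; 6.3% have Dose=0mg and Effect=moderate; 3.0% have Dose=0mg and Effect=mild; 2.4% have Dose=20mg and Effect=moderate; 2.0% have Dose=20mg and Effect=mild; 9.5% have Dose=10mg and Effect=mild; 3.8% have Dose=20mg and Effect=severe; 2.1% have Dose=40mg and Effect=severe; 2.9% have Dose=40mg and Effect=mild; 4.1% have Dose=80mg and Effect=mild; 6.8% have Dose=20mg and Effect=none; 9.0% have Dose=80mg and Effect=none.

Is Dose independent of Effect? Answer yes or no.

P(Dose=10mg) = 0.267 and P(Effect=none) = 0.346, so their product is 0.09238, but P(Dose=10mg, Effect=none) = 0.053. Since these differ, Dose and Effect are not independent.

no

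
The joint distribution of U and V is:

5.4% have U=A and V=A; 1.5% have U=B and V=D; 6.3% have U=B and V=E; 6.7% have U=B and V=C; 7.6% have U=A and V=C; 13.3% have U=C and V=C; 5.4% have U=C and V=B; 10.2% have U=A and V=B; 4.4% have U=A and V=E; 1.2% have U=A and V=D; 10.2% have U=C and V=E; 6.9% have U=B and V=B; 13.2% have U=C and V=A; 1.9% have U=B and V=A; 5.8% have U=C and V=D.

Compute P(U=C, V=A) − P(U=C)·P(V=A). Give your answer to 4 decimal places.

0.0338

P(U=C) = 0.132 + 0.054 + 0.133 + 0.058 + 0.102 = 0.479.
P(V=A) = 0.054 + 0.019 + 0.132 = 0.205.
P(U=C, V=A) − P(U=C)P(V=A) = 0.132 − 0.479×0.205 = 0.0338.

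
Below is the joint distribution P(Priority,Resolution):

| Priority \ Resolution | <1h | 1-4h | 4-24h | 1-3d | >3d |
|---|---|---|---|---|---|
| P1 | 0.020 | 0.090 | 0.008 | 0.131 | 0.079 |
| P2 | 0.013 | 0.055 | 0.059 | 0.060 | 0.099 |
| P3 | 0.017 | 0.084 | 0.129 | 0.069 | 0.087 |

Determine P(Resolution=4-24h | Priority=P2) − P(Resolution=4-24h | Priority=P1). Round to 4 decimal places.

0.1819

P(Priority=P2) = 0.013 + 0.055 + 0.059 + 0.060 + 0.099 = 0.286; P(Resolution=4-24h | Priority=P2) = 0.059/0.286 = 0.20629.
P(Priority=P1) = 0.020 + 0.090 + 0.008 + 0.131 + 0.079 = 0.328; P(Resolution=4-24h | Priority=P1) = 0.008/0.328 = 0.02439.
Difference = 0.1819.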